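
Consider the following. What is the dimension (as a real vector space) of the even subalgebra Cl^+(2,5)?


Even subalgebra dimension = 2^(n-1)
n = 2 + 5 = 7
2^(7 - 1) = 2^6 = 64
Verification: sum of C(7,k) for even k = 1 + 21 + 35 + 7 = 64
Result = 64


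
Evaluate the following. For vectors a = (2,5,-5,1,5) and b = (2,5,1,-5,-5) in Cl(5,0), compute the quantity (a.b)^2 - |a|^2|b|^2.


a . b = 2*2 + 5*5 + (-5)*1 + 1*(-5) + 5*(-5)
= 4 + 25 + (-5) + (-5) + (-25) = -6
|a|^2 = 2^2 + 5^2 + (-5)^2 + 1^2 + 5^2 = 80
|b|^2 = 2^2 + 5^2 + 1^2 + (-5)^2 + (-5)^2 = 80
(a.b)^2 = (-6)^2 = 36
|a|^2 * |b|^2 = 80 * 80 = 6400
Result = 36 - 6400 = -6364


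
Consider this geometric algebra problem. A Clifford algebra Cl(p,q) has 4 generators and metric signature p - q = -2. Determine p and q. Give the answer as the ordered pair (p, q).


We need p + q = 4 and p - q = -2.
Adding: 2p = 4 + (-2) = 2, so p = 1.
Then q = 4 - 1 = 3.
(p, q) = (1, 3)


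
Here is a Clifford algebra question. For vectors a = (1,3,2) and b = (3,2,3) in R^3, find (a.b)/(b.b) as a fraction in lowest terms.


Projection coefficient = (a . b) / (b . b)
a . b = 1*3 + 3*2 + 2*3
= 3 + 6 + 6 = 15
b . b = 3^2 + 2^2 + 3^2
= 9 + 4 + 9 = 22
Coefficient = 15/22
In lowest terms: 15/22


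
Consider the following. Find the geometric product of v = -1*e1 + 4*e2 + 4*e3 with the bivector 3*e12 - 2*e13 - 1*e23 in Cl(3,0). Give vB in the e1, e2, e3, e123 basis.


vB has grade-1 (vector) and grade-3 (trivector) parts: vB = (v _| B) + (v ^ B).
Vector part <vB>_1:
  e1: -v2*b12 - v3*b13 = -(4)*(3) - (4)*(-2) = -4
  e2: v1*b12 - v3*b23 = (-1)*(3) - (4)*(-1) = 1
  e3: v1*b13 + v2*b23 = (-1)*(-2) + (4)*(-1) = -2
Trivector part <vB>_3:
  e123: v1*b23 - v2*b13 + v3*b12 = (-1)*(-1) - (4)*(-2) + (4)*(3) = 21
vB = -4*e1 + 1*e2 - 2*e3 + 21*e123


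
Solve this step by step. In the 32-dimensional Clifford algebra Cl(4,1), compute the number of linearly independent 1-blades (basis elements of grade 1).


Number of grade-k basis blades in Cl(p,q) with n = p + q is C(n, k).
n = 4 + 1 = 5
C(5, 1) = 5! / (1! * 4!)
= 120 / (1 * 24)
= 5


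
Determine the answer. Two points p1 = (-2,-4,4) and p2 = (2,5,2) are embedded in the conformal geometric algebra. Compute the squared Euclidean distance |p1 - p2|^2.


p1 - p2 = (-4, -9, 2)
|p1 - p2|^2 = (-4)^2 + (-9)^2 + 2^2
= 16 + 81 + 4
= 101


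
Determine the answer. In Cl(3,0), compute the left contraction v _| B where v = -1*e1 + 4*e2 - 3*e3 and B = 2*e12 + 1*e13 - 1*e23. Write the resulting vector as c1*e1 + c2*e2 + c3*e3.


Left contraction v _| B = <vB>_1 (grade-1 part of the geometric product vB).
Using e1_|e12 = e2, e2_|e12 = -e1, e1_|e13 = e3, e3_|e13 = -e1, e2_|e23 = e3, e3_|e23 = -e2:
e1 coeff: -v2*b12 - v3*b13 = -(4)*(2) - (-3)*(1) = -5
e2 coeff: v1*b12 - v3*b23 = (-1)*(2) - (-3)*(-1) = -5
e3 coeff: v1*b13 + v2*b23 = (-1)*(1) + (4)*(-1) = -5
v _| B = -5*e1 - 5*e2 - 5*e3


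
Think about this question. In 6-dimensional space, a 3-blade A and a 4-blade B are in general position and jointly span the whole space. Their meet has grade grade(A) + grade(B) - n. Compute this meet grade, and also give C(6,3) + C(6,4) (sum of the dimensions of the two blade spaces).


Meet grade = grade(A) + grade(B) - n
= 3 + 4 - 6 = 1
C(6,3) = 20
C(6,4) = 15
dim_A + dim_B = 20 + 15 = 35


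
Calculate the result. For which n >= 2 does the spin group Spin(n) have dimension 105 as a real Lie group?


dim Spin(n) = dim so(n) = n(n-1)/2.
Solve n(n-1)/2 = 105, i.e. n^2 - n - 210 = 0.
Discriminant = 1 + 8*105 = 841
n = (1 + sqrt(841))/2 = (1 + 29)/2 = 15


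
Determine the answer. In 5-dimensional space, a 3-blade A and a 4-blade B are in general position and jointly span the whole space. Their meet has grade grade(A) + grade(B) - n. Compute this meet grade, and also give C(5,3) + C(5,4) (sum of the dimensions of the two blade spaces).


Meet grade = grade(A) + grade(B) - n
= 3 + 4 - 5 = 2
C(5,3) = 10
C(5,4) = 5
dim_A + dim_B = 10 + 5 = 15


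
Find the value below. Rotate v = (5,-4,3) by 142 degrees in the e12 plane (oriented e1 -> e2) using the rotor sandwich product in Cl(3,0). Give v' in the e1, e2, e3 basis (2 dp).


Rotor R = cos(71deg) - sin(71deg)*e12
Rotation angle theta = 2 * 71 = 142 degrees in the e12 plane (e1 -> e2).
The component perpendicular to the plane (e3) is invariant: v'_3 = v3 = 3.00
cos(142deg) = -0.7880, sin(142deg) = 0.6157
v'_1 = v1*cos(theta) - v2*sin(theta) = 5*(-0.7880) - (-4)*0.6157 = -1.48
v'_2 = v1*sin(theta) + v2*cos(theta) = 5*0.6157 + (-4)*(-0.7880) = 6.23
v' = -1.48*e1 + 6.23*e2 + 3.00*e3


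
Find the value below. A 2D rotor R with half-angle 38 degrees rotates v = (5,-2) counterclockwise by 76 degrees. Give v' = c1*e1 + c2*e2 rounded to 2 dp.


Rotor R = cos(38deg) - sin(38deg)*e12
Rotation angle theta = 2 * 38 = 76 degrees
v' = R*v*~R rotates v by theta.
cos(76deg) = 0.2419, sin(76deg) = 0.9703
v'_1 = 5*cos(76deg) - (-2)*sin(76deg)
= 5*0.2419 - (-2)*0.9703
= 3.15
v'_2 = 5*sin(76deg) + (-2)*cos(76deg)
= 5*0.9703 + (-2)*0.2419
= 4.37
v' = 3.15*e1 + 4.37*e2


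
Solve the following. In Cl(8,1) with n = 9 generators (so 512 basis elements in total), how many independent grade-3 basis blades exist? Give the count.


Number of grade-k basis blades in Cl(p,q) with n = p + q is C(n, k).
n = 8 + 1 = 9
C(9, 3) = 9! / (3! * 6!)
= 362880 / (6 * 720)
= 84


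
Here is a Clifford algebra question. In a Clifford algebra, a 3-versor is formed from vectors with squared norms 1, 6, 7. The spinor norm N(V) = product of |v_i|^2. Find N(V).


Spinor norm N(V) = |v1|^2 * |v2|^2 * ... * |v3|^2
= 1 * 6 * 7
Running product: 1, 6, 42
N(V) = 42


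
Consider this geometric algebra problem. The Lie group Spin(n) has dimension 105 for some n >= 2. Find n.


dim Spin(n) = dim so(n) = n(n-1)/2.
Solve n(n-1)/2 = 105, i.e. n^2 - n - 210 = 0.
Discriminant = 1 + 8*105 = 841
n = (1 + sqrt(841))/2 = (1 + 29)/2 = 15


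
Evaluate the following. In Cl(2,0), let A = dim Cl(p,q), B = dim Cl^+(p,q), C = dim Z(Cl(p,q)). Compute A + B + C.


n = 2 + 0 = 2
Total dim = 2^2 = 4
Even subalgebra dim = 2^1 = 2
n is even, so center dim = 1
Sum = 4 + 2 + 1 = 7


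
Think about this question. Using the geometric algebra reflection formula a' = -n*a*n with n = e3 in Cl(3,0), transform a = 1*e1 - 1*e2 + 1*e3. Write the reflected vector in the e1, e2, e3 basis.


Reflection formula: a' = -n*a*n, with n = e3 (unit vector, n^2 = 1).
For reflection through hyperplane perp to e3:
The component along e3 flips sign, others stay.
a = (1, -1, 1)
a' = (1, -1, -1)
a' = 1*e1 - 1*e2 - 1*e3


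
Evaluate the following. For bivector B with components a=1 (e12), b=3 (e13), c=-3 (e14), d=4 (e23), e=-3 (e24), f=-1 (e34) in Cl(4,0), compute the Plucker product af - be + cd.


Plucker relation: af - be + cd
a*f = 1*(-1) = -1
b*e = 3*(-3) = -9
c*d = (-3)*4 = -12
af - be + cd = -1 - (-9) + (-12)
= -4


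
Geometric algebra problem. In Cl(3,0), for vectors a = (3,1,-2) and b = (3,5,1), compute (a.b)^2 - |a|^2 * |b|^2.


a . b = 3*3 + 1*5 + (-2)*1
= 9 + 5 + (-2) = 12
|a|^2 = 3^2 + 1^2 + (-2)^2 = 14
|b|^2 = 3^2 + 5^2 + 1^2 = 35
(a.b)^2 = 12^2 = 144
|a|^2 * |b|^2 = 14 * 35 = 490
Result = 144 - 490 = -346


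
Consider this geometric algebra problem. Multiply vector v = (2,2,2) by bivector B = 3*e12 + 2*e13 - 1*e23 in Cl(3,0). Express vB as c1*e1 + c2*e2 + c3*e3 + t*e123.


vB has grade-1 (vector) and grade-3 (trivector) parts: vB = (v _| B) + (v ^ B).
Vector part <vB>_1:
  e1: -v2*b12 - v3*b13 = -(2)*(3) - (2)*(2) = -10
  e2: v1*b12 - v3*b23 = (2)*(3) - (2)*(-1) = 8
  e3: v1*b13 + v2*b23 = (2)*(2) + (2)*(-1) = 2
Trivector part <vB>_3:
  e123: v1*b23 - v2*b13 + v3*b12 = (2)*(-1) - (2)*(2) + (2)*(3) = 0
vB = -10*e1 + 8*e2 + 2*e3 + 0*e123


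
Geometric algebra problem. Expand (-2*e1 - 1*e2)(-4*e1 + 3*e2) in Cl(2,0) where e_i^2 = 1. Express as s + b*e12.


Expand: (-2*e1 - 1*e2)(-4*e1 + 3*e2)
= (-2)*(-4)*e1e1 + (-2)*3*e1e2 + (-1)*(-4)*e2e1 + (-1)*3*e2e2
Using e1^2 = e2^2 = 1, e2e1 = -e1e2:
Scalar part s = (-2)*(-4) + (-1)*3 = 8 + (-3) = 5
Bivector part b = (-2)*3 - (-1)*(-4) = -6 - 4 = -10
uv = 5 - 10*e12


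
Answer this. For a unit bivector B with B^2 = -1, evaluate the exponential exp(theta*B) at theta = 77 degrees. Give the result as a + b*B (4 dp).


For a unit bivector B with B^2 = -1, the exponential series gives
e^(theta*B) = cos(theta) + sin(theta)*B (the GA analogue of Euler's formula).
theta = 77 degrees = 1.343904 rad
cos(77 deg) = 0.2250
sin(77 deg) = 0.9744
exp(theta*B) = 0.2250 + 0.9744*B


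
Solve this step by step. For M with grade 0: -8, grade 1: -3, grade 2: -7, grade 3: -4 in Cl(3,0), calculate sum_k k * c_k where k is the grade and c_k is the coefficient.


Grade-weighted sum = sum of grade_k * coefficient_k
0*(-8) = 0
1*(-3) = -3
2*(-7) = -14
3*(-4) = -12
Total = 0 + (-3) + (-14) + (-12) = -29


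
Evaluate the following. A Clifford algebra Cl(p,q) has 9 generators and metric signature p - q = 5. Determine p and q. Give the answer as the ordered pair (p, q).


We need p + q = 9 and p - q = 5.
Adding: 2p = 9 + 5 = 14, so p = 7.
Then q = 9 - 7 = 2.
(p, q) = (7, 2)


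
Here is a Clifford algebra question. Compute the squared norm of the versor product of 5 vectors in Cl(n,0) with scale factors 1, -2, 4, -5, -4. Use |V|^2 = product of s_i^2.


Each vector v_i has |v_i|^2 = s_i^2
Squared scales: 1^2 = 1, (-2)^2 = 4, 4^2 = 16, (-5)^2 = 25, (-4)^2 = 16
|V|^2 = 1 * 4 * 16 * 25 * 16
= 25600


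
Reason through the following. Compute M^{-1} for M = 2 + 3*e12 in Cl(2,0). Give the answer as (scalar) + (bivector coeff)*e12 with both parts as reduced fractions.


M = 2 + 3*e12, where e12^2 = -1.
Since M commutes with its reverse ~M = a - b*e12, M * ~M = a^2 - b^2*e12^2 = a^2 + b^2.
So M^{-1} = ~M / (a^2 + b^2) = (a - b*e12)/(a^2 + b^2).
a^2 + b^2 = 4 + 9 = 13
Scalar part = 2/13 = 2/13
Bivector coeff = -3/13 = -3/13
M^{-1} = 2/13 - 3/13*e12


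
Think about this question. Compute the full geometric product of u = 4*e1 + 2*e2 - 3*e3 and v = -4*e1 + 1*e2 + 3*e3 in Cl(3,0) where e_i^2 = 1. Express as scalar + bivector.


In Cl(3,0): e_i^2 = 1, e_ie_j = -e_je_i for i != j.
Scalar part = u . v = 4*(-4) + 2*1 + (-3)*3
= -16 + 2 + (-9) = -23
e12 coeff = 4*1 - 2*(-4) = 4 - (-8) = 12
e13 coeff = 4*3 - (-3)*(-4) = 12 - 12 = 0
e23 coeff = 2*3 - (-3)*1 = 6 - (-3) = 9
uv = -23 + 12*e12 + 0*e13 + 9*e23


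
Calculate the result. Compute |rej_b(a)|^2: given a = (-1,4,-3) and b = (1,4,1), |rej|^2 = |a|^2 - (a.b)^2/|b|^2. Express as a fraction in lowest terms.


|a|^2 = (-1)^2 + 4^2 + (-3)^2 = 26
|b|^2 = 1^2 + 4^2 + 1^2 = 18
a . b = (-1)*1 + 4*4 + (-3)*1 = 12
(a.b)^2 = 12^2 = 144
|rej|^2 = 26 - 144/18
= (468 - 144)/18
= 324/18
In lowest terms: 18/1


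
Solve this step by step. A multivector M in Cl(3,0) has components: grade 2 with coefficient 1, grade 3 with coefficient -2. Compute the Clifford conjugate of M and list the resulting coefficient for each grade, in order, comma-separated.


Clifford conjugate sign for grade k: (-1)^(k(k+1)/2)
Grade 2: (-1)^(2*3/2) = (-1)^3 = -1, coeff 1 -> -1
Grade 3: (-1)^(3*4/2) = (-1)^6 = 1, coeff -2 -> -2
Conjugated coefficients: -1, -2


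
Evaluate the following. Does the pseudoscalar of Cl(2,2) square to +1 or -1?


The pseudoscalar I = e1...e_n (product of all n generators) of Cl(p,q) satisfies I^2 = (-1)^(q + n(n-1)/2).
p = 2, q = 2, n = p + q = 4
n(n-1)/2 = 4 * 3 / 2 = 6
Exponent = q + n(n-1)/2 = 2 + 6 = 8
I^2 = (-1)^8 = +1


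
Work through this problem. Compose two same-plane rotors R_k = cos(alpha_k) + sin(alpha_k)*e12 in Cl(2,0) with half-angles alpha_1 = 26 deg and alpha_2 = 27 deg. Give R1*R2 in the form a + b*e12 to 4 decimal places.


Same-plane rotors commute and their half-angles add:
R1*R2 = cos(a1 + a2) + sin(a1 + a2)*e12.
a1 + a2 = 26 + 27 = 53 deg
cos(53 deg) = 0.6018
sin(53 deg) = 0.7986
R1*R2 = 0.6018 + 0.7986*e12


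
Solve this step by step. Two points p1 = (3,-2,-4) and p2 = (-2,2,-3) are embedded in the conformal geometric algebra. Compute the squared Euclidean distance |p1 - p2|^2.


p1 - p2 = (5, -4, -1)
|p1 - p2|^2 = 5^2 + (-4)^2 + (-1)^2
= 25 + 16 + 1
= 42


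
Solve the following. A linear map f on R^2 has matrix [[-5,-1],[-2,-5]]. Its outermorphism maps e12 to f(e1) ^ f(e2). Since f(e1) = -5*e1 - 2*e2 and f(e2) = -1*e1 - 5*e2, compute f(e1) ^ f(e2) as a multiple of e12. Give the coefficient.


The outermorphism of a linear map f sends e1^e2 to f(e1)^f(e2).
f(e1) = -5*e1 - 2*e2
f(e2) = -1*e1 - 5*e2
f(e1) ^ f(e2) = (-5*e1 - 2*e2) ^ (-1*e1 - 5*e2)
= (-5)*(-5)*e12 + (-2)*(-1)*e21
= (25 - 2)*e12
= 23*e12
Coefficient = 23


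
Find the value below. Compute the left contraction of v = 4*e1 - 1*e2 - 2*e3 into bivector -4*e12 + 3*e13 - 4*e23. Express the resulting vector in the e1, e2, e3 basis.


Left contraction v _| B = <vB>_1 (grade-1 part of the geometric product vB).
Using e1_|e12 = e2, e2_|e12 = -e1, e1_|e13 = e3, e3_|e13 = -e1, e2_|e23 = e3, e3_|e23 = -e2:
e1 coeff: -v2*b12 - v3*b13 = -(-1)*(-4) - (-2)*(3) = 2
e2 coeff: v1*b12 - v3*b23 = (4)*(-4) - (-2)*(-4) = -24
e3 coeff: v1*b13 + v2*b23 = (4)*(3) + (-1)*(-4) = 16
v _| B = 2*e1 - 24*e2 + 16*e3


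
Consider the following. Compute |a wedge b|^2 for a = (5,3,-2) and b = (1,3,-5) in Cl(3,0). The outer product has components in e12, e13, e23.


a wedge b = (a1*b2 - a2*b1)*e12 + (a1*b3 - a3*b1)*e13 + (a2*b3 - a3*b2)*e23
e12 coeff: 5*3 - 3*1 = 15 - 3 = 12
e13 coeff: 5*(-5) - (-2)*1 = -25 - (-2) = -23
e23 coeff: 3*(-5) - (-2)*3 = -15 - (-6) = -9
|a wedge b|^2 = 12^2 + (-23)^2 + (-9)^2
= 144 + 529 + 81
= 754


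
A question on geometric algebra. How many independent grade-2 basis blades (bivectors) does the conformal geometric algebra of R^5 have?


The conformal model of R^5 uses Cl(6,1) with m = 5 + 2 = 7 generators.
Number of grade-2 blades = C(m, 2) = C(7, 2)
= 7*6/2 = 21


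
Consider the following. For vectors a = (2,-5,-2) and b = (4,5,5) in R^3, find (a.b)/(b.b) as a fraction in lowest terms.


Projection coefficient = (a . b) / (b . b)
a . b = 2*4 + (-5)*5 + (-2)*5
= 8 + (-25) + (-10) = -27
b . b = 4^2 + 5^2 + 5^2
= 16 + 25 + 25 = 66
Coefficient = -27/66
In lowest terms: -9/22


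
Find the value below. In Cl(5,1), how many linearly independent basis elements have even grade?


Even subalgebra dimension = 2^(n-1)
n = 5 + 1 = 6
2^(6 - 1) = 2^5 = 32
Verification: sum of C(6,k) for even k = 1 + 15 + 15 + 1 = 32
Result = 32


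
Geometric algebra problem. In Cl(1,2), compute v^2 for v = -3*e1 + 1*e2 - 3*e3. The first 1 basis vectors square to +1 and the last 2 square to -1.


v^2 = sum of c_i^2 * e_i^2
Positive signature terms (e_i^2 = +1): (-3)^2 = 9
Negative signature terms (e_j^2 = -1): 1^2 + (-3)^2 = 10
v^2 = 9 - 10 = -1


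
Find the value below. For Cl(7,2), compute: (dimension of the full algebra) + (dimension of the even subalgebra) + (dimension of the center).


n = 7 + 2 = 9
Total dim = 2^9 = 512
Even subalgebra dim = 2^8 = 256
n is odd, so center dim = 2
Sum = 512 + 256 + 2 = 770


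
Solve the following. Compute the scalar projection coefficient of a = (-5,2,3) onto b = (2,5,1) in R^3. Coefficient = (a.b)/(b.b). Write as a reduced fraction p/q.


Projection coefficient = (a . b) / (b . b)
a . b = (-5)*2 + 2*5 + 3*1
= -10 + 10 + 3 = 3
b . b = 2^2 + 5^2 + 1^2
= 4 + 25 + 1 = 30
Coefficient = 3/30
In lowest terms: 1/10


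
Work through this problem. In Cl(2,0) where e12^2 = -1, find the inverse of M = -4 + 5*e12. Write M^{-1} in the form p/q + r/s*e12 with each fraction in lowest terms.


M = -4 + 5*e12, where e12^2 = -1.
Since M commutes with its reverse ~M = a - b*e12, M * ~M = a^2 - b^2*e12^2 = a^2 + b^2.
So M^{-1} = ~M / (a^2 + b^2) = (a - b*e12)/(a^2 + b^2).
a^2 + b^2 = 16 + 25 = 41
Scalar part = -4/41 = -4/41
Bivector coeff = -5/41 = -5/41
M^{-1} = -4/41 - 5/41*e12


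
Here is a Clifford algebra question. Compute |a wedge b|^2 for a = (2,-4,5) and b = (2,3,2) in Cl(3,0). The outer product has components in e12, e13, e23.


a wedge b = (a1*b2 - a2*b1)*e12 + (a1*b3 - a3*b1)*e13 + (a2*b3 - a3*b2)*e23
e12 coeff: 2*3 - (-4)*2 = 6 - (-8) = 14
e13 coeff: 2*2 - 5*2 = 4 - 10 = -6
e23 coeff: (-4)*2 - 5*3 = -8 - 15 = -23
|a wedge b|^2 = 14^2 + (-6)^2 + (-23)^2
= 196 + 36 + 529
= 761


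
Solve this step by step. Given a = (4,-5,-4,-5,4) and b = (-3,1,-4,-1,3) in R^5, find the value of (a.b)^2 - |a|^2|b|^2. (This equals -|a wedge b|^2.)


a . b = 4*(-3) + (-5)*1 + (-4)*(-4) + (-5)*(-1) + 4*3
= -12 + (-5) + 16 + 5 + 12 = 16
|a|^2 = 4^2 + (-5)^2 + (-4)^2 + (-5)^2 + 4^2 = 98
|b|^2 = (-3)^2 + 1^2 + (-4)^2 + (-1)^2 + 3^2 = 36
(a.b)^2 = 16^2 = 256
|a|^2 * |b|^2 = 98 * 36 = 3528
Result = 256 - 3528 = -3272


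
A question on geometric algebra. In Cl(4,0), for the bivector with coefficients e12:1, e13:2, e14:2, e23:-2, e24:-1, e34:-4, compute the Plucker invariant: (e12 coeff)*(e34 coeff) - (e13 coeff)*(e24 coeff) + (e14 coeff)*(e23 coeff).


Plucker relation: af - be + cd
a*f = 1*(-4) = -4
b*e = 2*(-1) = -2
c*d = 2*(-2) = -4
af - be + cd = -4 - (-2) + (-4)
= -6


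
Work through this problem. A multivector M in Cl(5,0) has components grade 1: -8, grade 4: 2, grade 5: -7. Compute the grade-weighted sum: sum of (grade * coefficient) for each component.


Grade-weighted sum = sum of grade_k * coefficient_k
1*(-8) = -8
4*2 = 8
5*(-7) = -35
Total = -8 + 8 + (-35) = -35


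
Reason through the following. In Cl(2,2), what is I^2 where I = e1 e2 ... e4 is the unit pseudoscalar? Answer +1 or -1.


The pseudoscalar I = e1...e_n (product of all n generators) of Cl(p,q) satisfies I^2 = (-1)^(q + n(n-1)/2).
p = 2, q = 2, n = p + q = 4
n(n-1)/2 = 4 * 3 / 2 = 6
Exponent = q + n(n-1)/2 = 2 + 6 = 8
I^2 = (-1)^8 = +1


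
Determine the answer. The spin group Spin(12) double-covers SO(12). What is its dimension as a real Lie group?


Spin(n) double-covers SO(n); both have Lie algebra so(n) of dimension n(n-1)/2.
n = 12
n(n-1) = 12 * 11 = 132
dim Spin(12) = 132/2 = 66


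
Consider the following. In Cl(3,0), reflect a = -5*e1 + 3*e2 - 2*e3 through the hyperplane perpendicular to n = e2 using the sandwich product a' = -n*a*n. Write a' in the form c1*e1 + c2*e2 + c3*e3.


Reflection formula: a' = -n*a*n, with n = e2 (unit vector, n^2 = 1).
For reflection through hyperplane perp to e2:
The component along e2 flips sign, others stay.
a = (-5, 3, -2)
a' = (-5, -3, -2)
a' = -5*e1 - 3*e2 - 2*e3


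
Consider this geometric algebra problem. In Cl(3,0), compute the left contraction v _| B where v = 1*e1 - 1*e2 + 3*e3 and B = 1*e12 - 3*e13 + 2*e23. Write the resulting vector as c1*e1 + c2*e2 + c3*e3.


Left contraction v _| B = <vB>_1 (grade-1 part of the geometric product vB).
Using e1_|e12 = e2, e2_|e12 = -e1, e1_|e13 = e3, e3_|e13 = -e1, e2_|e23 = e3, e3_|e23 = -e2:
e1 coeff: -v2*b12 - v3*b13 = -(-1)*(1) - (3)*(-3) = 10
e2 coeff: v1*b12 - v3*b23 = (1)*(1) - (3)*(2) = -5
e3 coeff: v1*b13 + v2*b23 = (1)*(-3) + (-1)*(2) = -5
v _| B = 10*e1 - 5*e2 - 5*e3


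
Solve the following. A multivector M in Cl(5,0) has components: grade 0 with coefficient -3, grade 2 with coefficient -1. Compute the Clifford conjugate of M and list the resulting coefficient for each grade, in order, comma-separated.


Clifford conjugate sign for grade k: (-1)^(k(k+1)/2)
Grade 0: (-1)^(0*1/2) = (-1)^0 = 1, coeff -3 -> -3
Grade 2: (-1)^(2*3/2) = (-1)^3 = -1, coeff -1 -> 1
Conjugated coefficients: -3, 1


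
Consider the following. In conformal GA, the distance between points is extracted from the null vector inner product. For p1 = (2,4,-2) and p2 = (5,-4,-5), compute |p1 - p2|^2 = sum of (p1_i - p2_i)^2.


p1 - p2 = (-3, 8, 3)
|p1 - p2|^2 = (-3)^2 + 8^2 + 3^2
= 9 + 64 + 9
= 82


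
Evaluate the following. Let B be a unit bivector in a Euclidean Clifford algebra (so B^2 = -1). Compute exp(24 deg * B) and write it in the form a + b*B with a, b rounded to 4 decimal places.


For a unit bivector B with B^2 = -1, the exponential series gives
e^(theta*B) = cos(theta) + sin(theta)*B (the GA analogue of Euler's formula).
theta = 24 degrees = 0.418879 rad
cos(24 deg) = 0.9135
sin(24 deg) = 0.4067
exp(theta*B) = 0.9135 + 0.4067*B


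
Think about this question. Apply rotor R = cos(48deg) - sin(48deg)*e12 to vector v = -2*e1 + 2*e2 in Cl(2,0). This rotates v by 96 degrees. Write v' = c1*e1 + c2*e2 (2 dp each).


Rotor R = cos(48deg) - sin(48deg)*e12
Rotation angle theta = 2 * 48 = 96 degrees
v' = R*v*~R rotates v by theta.
cos(96deg) = -0.1045, sin(96deg) = 0.9945
v'_1 = -2*cos(96deg) - 2*sin(96deg)
= -2*(-0.1045) - 2*0.9945
= -1.78
v'_2 = -2*sin(96deg) + 2*cos(96deg)
= -2*0.9945 + 2*(-0.1045)
= -2.20
v' = -1.78*e1 - 2.20*e2


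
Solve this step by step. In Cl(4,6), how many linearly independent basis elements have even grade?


Even subalgebra dimension = 2^(n-1)
n = 4 + 6 = 10
2^(10 - 1) = 2^9 = 512
Verification: sum of C(10,k) for even k = 1 + 45 + 210 + 210 + 45 + 1 = 512
Result = 512


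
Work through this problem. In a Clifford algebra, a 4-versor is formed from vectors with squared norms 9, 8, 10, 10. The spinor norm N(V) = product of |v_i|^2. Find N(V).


Spinor norm N(V) = |v1|^2 * |v2|^2 * ... * |v4|^2
= 9 * 8 * 10 * 10
Running product: 9, 72, 720, 7200
N(V) = 7200


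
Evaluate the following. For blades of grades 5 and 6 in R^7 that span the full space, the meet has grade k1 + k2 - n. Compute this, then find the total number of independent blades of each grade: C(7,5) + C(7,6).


Meet grade = grade(A) + grade(B) - n
= 5 + 6 - 7 = 4
C(7,5) = 21
C(7,6) = 7
dim_A + dim_B = 21 + 7 = 28


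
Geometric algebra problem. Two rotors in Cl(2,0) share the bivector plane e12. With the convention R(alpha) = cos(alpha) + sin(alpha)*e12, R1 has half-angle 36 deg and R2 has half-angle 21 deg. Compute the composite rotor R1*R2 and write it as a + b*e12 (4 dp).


Same-plane rotors commute and their half-angles add:
R1*R2 = cos(a1 + a2) + sin(a1 + a2)*e12.
a1 + a2 = 36 + 21 = 57 deg
cos(57 deg) = 0.5446
sin(57 deg) = 0.8387
R1*R2 = 0.5446 + 0.8387*e12


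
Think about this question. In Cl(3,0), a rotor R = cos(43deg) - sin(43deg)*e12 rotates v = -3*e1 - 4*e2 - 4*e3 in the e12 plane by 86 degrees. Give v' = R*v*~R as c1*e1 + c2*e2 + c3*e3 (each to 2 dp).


Rotor R = cos(43deg) - sin(43deg)*e12
Rotation angle theta = 2 * 43 = 86 degrees in the e12 plane (e1 -> e2).
The component perpendicular to the plane (e3) is invariant: v'_3 = v3 = -4.00
cos(86deg) = 0.0698, sin(86deg) = 0.9976
v'_1 = v1*cos(theta) - v2*sin(theta) = -3*0.0698 - (-4)*0.9976 = 3.78
v'_2 = v1*sin(theta) + v2*cos(theta) = -3*0.9976 + (-4)*0.0698 = -3.27
v' = 3.78*e1 - 3.27*e2 - 4.00*e3


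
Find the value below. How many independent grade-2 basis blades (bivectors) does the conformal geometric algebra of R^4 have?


The conformal model of R^4 uses Cl(5,1) with m = 4 + 2 = 6 generators.
Number of grade-2 blades = C(m, 2) = C(6, 2)
= 6*5/2 = 15


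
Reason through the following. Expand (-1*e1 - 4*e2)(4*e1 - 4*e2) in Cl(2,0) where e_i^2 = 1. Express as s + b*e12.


Expand: (-1*e1 - 4*e2)(4*e1 - 4*e2)
= (-1)*4*e1e1 + (-1)*(-4)*e1e2 + (-4)*4*e2e1 + (-4)*(-4)*e2e2
Using e1^2 = e2^2 = 1, e2e1 = -e1e2:
Scalar part s = (-1)*4 + (-4)*(-4) = -4 + 16 = 12
Bivector part b = (-1)*(-4) - (-4)*4 = 4 - (-16) = 20
uv = 12 + 20*e12


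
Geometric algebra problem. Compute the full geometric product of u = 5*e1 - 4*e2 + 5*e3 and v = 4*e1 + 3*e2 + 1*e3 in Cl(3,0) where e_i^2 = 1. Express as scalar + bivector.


In Cl(3,0): e_i^2 = 1, e_ie_j = -e_je_i for i != j.
Scalar part = u . v = 5*4 + (-4)*3 + 5*1
= 20 + (-12) + 5 = 13
e12 coeff = 5*3 - (-4)*4 = 15 - (-16) = 31
e13 coeff = 5*1 - 5*4 = 5 - 20 = -15
e23 coeff = (-4)*1 - 5*3 = -4 - 15 = -19
uv = 13 + 31*e12 - 15*e13 - 19*e23


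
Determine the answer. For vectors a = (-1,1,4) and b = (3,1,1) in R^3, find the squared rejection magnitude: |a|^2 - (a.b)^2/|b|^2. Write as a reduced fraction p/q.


|a|^2 = (-1)^2 + 1^2 + 4^2 = 18
|b|^2 = 3^2 + 1^2 + 1^2 = 11
a . b = (-1)*3 + 1*1 + 4*1 = 2
(a.b)^2 = 2^2 = 4
|rej|^2 = 18 - 4/11
= (198 - 4)/11
= 194/11
In lowest terms: 194/11


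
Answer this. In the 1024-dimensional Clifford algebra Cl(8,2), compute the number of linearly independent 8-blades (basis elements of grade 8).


Number of grade-k basis blades in Cl(p,q) with n = p + q is C(n, k).
n = 8 + 2 = 10
C(10, 8) = 10! / (8! * 2!)
= 3628800 / (40320 * 2)
= 45


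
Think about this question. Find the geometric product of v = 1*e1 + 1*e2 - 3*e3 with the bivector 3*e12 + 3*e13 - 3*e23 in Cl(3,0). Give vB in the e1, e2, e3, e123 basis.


vB has grade-1 (vector) and grade-3 (trivector) parts: vB = (v _| B) + (v ^ B).
Vector part <vB>_1:
  e1: -v2*b12 - v3*b13 = -(1)*(3) - (-3)*(3) = 6
  e2: v1*b12 - v3*b23 = (1)*(3) - (-3)*(-3) = -6
  e3: v1*b13 + v2*b23 = (1)*(3) + (1)*(-3) = 0
Trivector part <vB>_3:
  e123: v1*b23 - v2*b13 + v3*b12 = (1)*(-3) - (1)*(3) + (-3)*(3) = -15
vB = 6*e1 - 6*e2 + 0*e3 - 15*e123


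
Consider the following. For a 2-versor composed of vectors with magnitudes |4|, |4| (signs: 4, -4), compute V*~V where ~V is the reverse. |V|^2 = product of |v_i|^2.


Each vector v_i has |v_i|^2 = s_i^2
Squared scales: 4^2 = 16, (-4)^2 = 16
|V|^2 = 16 * 16
= 256


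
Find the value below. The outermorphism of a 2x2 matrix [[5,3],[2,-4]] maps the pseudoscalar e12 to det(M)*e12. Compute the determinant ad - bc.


The outermorphism of a linear map f sends e1^e2 to f(e1)^f(e2).
f(e1) = 5*e1 + 2*e2
f(e2) = 3*e1 - 4*e2
f(e1) ^ f(e2) = (5*e1 + 2*e2) ^ (3*e1 - 4*e2)
= 5*(-4)*e12 + 2*3*e21
= (-20 - 6)*e12
= -26*e12
Coefficient = -26


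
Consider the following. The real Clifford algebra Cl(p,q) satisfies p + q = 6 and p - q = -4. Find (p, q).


We need p + q = 6 and p - q = -4.
Adding: 2p = 6 + (-4) = 2, so p = 1.
Then q = 6 - 1 = 5.
(p, q) = (1, 5)


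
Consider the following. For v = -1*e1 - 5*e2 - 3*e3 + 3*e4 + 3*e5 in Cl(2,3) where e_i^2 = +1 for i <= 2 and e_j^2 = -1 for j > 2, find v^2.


v^2 = sum of c_i^2 * e_i^2
Positive signature terms (e_i^2 = +1): (-1)^2 + (-5)^2 = 26
Negative signature terms (e_j^2 = -1): (-3)^2 + 3^2 + 3^2 = 27
v^2 = 26 - 27 = -1


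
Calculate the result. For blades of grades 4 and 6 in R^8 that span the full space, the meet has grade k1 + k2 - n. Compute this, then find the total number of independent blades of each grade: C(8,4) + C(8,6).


Meet grade = grade(A) + grade(B) - n
= 4 + 6 - 8 = 2
C(8,4) = 70
C(8,6) = 28
dim_A + dim_B = 70 + 28 = 98


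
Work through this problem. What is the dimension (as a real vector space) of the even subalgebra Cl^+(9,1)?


Even subalgebra dimension = 2^(n-1)
n = 9 + 1 = 10
2^(10 - 1) = 2^9 = 512
Verification: sum of C(10,k) for even k = 1 + 45 + 210 + 210 + 45 + 1 = 512
Result = 512


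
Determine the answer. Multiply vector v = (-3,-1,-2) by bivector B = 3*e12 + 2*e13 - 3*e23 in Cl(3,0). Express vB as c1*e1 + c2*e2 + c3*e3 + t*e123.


vB has grade-1 (vector) and grade-3 (trivector) parts: vB = (v _| B) + (v ^ B).
Vector part <vB>_1:
  e1: -v2*b12 - v3*b13 = -(-1)*(3) - (-2)*(2) = 7
  e2: v1*b12 - v3*b23 = (-3)*(3) - (-2)*(-3) = -15
  e3: v1*b13 + v2*b23 = (-3)*(2) + (-1)*(-3) = -3
Trivector part <vB>_3:
  e123: v1*b23 - v2*b13 + v3*b12 = (-3)*(-3) - (-1)*(2) + (-2)*(3) = 5
vB = 7*e1 - 15*e2 - 3*e3 + 5*e123


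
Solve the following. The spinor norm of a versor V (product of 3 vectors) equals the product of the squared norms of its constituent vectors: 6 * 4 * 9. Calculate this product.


Spinor norm N(V) = |v1|^2 * |v2|^2 * ... * |v3|^2
= 6 * 4 * 9
Running product: 6, 24, 216
N(V) = 216


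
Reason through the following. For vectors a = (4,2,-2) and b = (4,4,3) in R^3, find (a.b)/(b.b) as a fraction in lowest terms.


Projection coefficient = (a . b) / (b . b)
a . b = 4*4 + 2*4 + (-2)*3
= 16 + 8 + (-6) = 18
b . b = 4^2 + 4^2 + 3^2
= 16 + 16 + 9 = 41
Coefficient = 18/41
In lowest terms: 18/41


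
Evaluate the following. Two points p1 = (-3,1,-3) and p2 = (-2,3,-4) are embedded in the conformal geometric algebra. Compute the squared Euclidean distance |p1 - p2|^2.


p1 - p2 = (-1, -2, 1)
|p1 - p2|^2 = (-1)^2 + (-2)^2 + 1^2
= 1 + 4 + 1
= 6


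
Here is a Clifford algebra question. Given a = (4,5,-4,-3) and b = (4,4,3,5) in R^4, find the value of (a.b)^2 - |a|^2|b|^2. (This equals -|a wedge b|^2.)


a . b = 4*4 + 5*4 + (-4)*3 + (-3)*5
= 16 + 20 + (-12) + (-15) = 9
|a|^2 = 4^2 + 5^2 + (-4)^2 + (-3)^2 = 66
|b|^2 = 4^2 + 4^2 + 3^2 + 5^2 = 66
(a.b)^2 = 9^2 = 81
|a|^2 * |b|^2 = 66 * 66 = 4356
Result = 81 - 4356 = -4275


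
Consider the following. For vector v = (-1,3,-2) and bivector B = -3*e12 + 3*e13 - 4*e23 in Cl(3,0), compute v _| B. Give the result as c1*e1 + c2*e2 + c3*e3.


Left contraction v _| B = <vB>_1 (grade-1 part of the geometric product vB).
Using e1_|e12 = e2, e2_|e12 = -e1, e1_|e13 = e3, e3_|e13 = -e1, e2_|e23 = e3, e3_|e23 = -e2:
e1 coeff: -v2*b12 - v3*b13 = -(3)*(-3) - (-2)*(3) = 15
e2 coeff: v1*b12 - v3*b23 = (-1)*(-3) - (-2)*(-4) = -5
e3 coeff: v1*b13 + v2*b23 = (-1)*(3) + (3)*(-4) = -15
v _| B = 15*e1 - 5*e2 - 15*e3


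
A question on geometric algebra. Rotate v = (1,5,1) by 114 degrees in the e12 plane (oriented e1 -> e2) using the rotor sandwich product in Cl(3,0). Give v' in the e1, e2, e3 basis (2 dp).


Rotor R = cos(57deg) - sin(57deg)*e12
Rotation angle theta = 2 * 57 = 114 degrees in the e12 plane (e1 -> e2).
The component perpendicular to the plane (e3) is invariant: v'_3 = v3 = 1.00
cos(114deg) = -0.4067, sin(114deg) = 0.9135
v'_1 = v1*cos(theta) - v2*sin(theta) = 1*(-0.4067) - 5*0.9135 = -4.97
v'_2 = v1*sin(theta) + v2*cos(theta) = 1*0.9135 + 5*(-0.4067) = -1.12
v' = -4.97*e1 - 1.12*e2 + 1.00*e3


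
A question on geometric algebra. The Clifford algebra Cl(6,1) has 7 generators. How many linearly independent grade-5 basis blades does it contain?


Number of grade-k basis blades in Cl(p,q) with n = p + q is C(n, k).
n = 6 + 1 = 7
C(7, 5) = 7! / (5! * 2!)
= 5040 / (120 * 2)
= 21


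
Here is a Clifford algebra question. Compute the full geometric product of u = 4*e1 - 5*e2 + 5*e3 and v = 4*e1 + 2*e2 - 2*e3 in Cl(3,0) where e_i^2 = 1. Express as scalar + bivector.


In Cl(3,0): e_i^2 = 1, e_ie_j = -e_je_i for i != j.
Scalar part = u . v = 4*4 + (-5)*2 + 5*(-2)
= 16 + (-10) + (-10) = -4
e12 coeff = 4*2 - (-5)*4 = 8 - (-20) = 28
e13 coeff = 4*(-2) - 5*4 = -8 - 20 = -28
e23 coeff = (-5)*(-2) - 5*2 = 10 - 10 = 0
uv = -4 + 28*e12 - 28*e13 + 0*e23


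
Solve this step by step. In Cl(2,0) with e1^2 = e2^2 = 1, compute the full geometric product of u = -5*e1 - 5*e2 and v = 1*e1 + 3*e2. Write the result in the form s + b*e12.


Expand: (-5*e1 - 5*e2)(1*e1 + 3*e2)
= (-5)*1*e1e1 + (-5)*3*e1e2 + (-5)*1*e2e1 + (-5)*3*e2e2
Using e1^2 = e2^2 = 1, e2e1 = -e1e2:
Scalar part s = (-5)*1 + (-5)*3 = -5 + (-15) = -20
Bivector part b = (-5)*3 - (-5)*1 = -15 - (-5) = -10
uv = -20 - 10*e12


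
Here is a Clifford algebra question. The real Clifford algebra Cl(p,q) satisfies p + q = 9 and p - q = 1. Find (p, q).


We need p + q = 9 and p - q = 1.
Adding: 2p = 9 + 1 = 10, so p = 5.
Then q = 9 - 5 = 4.
(p, q) = (5, 4)


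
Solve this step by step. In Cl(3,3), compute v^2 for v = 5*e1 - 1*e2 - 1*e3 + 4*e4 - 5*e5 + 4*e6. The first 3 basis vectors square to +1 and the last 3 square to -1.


v^2 = sum of c_i^2 * e_i^2
Positive signature terms (e_i^2 = +1): 5^2 + (-1)^2 + (-1)^2 = 27
Negative signature terms (e_j^2 = -1): 4^2 + (-5)^2 + 4^2 = 57
v^2 = 27 - 57 = -30


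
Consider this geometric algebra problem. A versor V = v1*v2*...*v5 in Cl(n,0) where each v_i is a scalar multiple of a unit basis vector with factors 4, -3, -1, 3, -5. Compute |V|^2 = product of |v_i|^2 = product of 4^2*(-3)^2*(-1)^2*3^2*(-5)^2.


Each vector v_i has |v_i|^2 = s_i^2
Squared scales: 4^2 = 16, (-3)^2 = 9, (-1)^2 = 1, 3^2 = 9, (-5)^2 = 25
|V|^2 = 16 * 9 * 1 * 9 * 25
= 32400


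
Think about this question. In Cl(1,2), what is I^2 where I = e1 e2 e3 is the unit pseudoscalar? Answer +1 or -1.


The pseudoscalar I = e1...e_n (product of all n generators) of Cl(p,q) satisfies I^2 = (-1)^(q + n(n-1)/2).
p = 1, q = 2, n = p + q = 3
n(n-1)/2 = 3 * 2 / 2 = 3
Exponent = q + n(n-1)/2 = 2 + 3 = 5
I^2 = (-1)^5 = -1


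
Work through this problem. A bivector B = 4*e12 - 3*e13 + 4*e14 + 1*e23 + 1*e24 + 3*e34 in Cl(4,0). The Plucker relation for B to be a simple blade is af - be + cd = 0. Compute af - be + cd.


Plucker relation: af - be + cd
a*f = 4*3 = 12
b*e = (-3)*1 = -3
c*d = 4*1 = 4
af - be + cd = 12 - (-3) + 4
= 19


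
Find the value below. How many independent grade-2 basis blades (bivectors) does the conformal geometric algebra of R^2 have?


The conformal model of R^2 uses Cl(3,1) with m = 2 + 2 = 4 generators.
Number of grade-2 blades = C(m, 2) = C(4, 2)
= 4*3/2 = 6


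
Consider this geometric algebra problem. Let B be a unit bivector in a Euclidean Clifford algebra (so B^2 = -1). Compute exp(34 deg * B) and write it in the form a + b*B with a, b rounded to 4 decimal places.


For a unit bivector B with B^2 = -1, the exponential series gives
e^(theta*B) = cos(theta) + sin(theta)*B (the GA analogue of Euler's formula).
theta = 34 degrees = 0.593412 rad
cos(34 deg) = 0.8290
sin(34 deg) = 0.5592
exp(theta*B) = 0.8290 + 0.5592*B


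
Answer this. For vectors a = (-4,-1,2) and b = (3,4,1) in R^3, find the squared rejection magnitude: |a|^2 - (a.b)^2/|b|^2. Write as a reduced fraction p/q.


|a|^2 = (-4)^2 + (-1)^2 + 2^2 = 21
|b|^2 = 3^2 + 4^2 + 1^2 = 26
a . b = (-4)*3 + (-1)*4 + 2*1 = -14
(a.b)^2 = (-14)^2 = 196
|rej|^2 = 21 - 196/26
= (546 - 196)/26
= 350/26
In lowest terms: 175/13


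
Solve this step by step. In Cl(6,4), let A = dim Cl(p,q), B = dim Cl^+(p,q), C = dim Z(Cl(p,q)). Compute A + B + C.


n = 6 + 4 = 10
Total dim = 2^10 = 1024
Even subalgebra dim = 2^9 = 512
n is even, so center dim = 1
Sum = 1024 + 512 + 1 = 1537


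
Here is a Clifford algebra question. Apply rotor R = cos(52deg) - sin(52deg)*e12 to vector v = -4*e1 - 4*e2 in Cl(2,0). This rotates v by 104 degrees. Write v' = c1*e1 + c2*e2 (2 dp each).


Rotor R = cos(52deg) - sin(52deg)*e12
Rotation angle theta = 2 * 52 = 104 degrees
v' = R*v*~R rotates v by theta.
cos(104deg) = -0.2419, sin(104deg) = 0.9703
v'_1 = -4*cos(104deg) - (-4)*sin(104deg)
= -4*(-0.2419) - (-4)*0.9703
= 4.85
v'_2 = -4*sin(104deg) + (-4)*cos(104deg)
= -4*0.9703 + (-4)*(-0.2419)
= -2.91
v' = 4.85*e1 - 2.91*e2


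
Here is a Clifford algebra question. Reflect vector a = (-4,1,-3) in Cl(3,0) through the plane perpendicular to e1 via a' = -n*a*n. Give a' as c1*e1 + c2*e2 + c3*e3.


Reflection formula: a' = -n*a*n, with n = e1 (unit vector, n^2 = 1).
For reflection through hyperplane perp to e1:
The component along e1 flips sign, others stay.
a = (-4, 1, -3)
a' = (4, 1, -3)
a' = 4*e1 + 1*e2 - 3*e3


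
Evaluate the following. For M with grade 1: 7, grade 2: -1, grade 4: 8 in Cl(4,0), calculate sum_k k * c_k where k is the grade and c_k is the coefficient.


Grade-weighted sum = sum of grade_k * coefficient_k
1*7 = 7
2*(-1) = -2
4*8 = 32
Total = 7 + (-2) + 32 = 37


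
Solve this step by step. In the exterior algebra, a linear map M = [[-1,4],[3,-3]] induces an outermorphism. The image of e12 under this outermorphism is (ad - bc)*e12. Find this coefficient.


The outermorphism of a linear map f sends e1^e2 to f(e1)^f(e2).
f(e1) = -1*e1 + 3*e2
f(e2) = 4*e1 - 3*e2
f(e1) ^ f(e2) = (-1*e1 + 3*e2) ^ (4*e1 - 3*e2)
= (-1)*(-3)*e12 + 3*4*e21
= (3 - 12)*e12
= -9*e12
Coefficient = -9


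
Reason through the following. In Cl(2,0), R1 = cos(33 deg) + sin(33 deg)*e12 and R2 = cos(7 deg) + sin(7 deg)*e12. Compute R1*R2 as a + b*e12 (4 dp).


Same-plane rotors commute and their half-angles add:
R1*R2 = cos(a1 + a2) + sin(a1 + a2)*e12.
a1 + a2 = 33 + 7 = 40 deg
cos(40 deg) = 0.7660
sin(40 deg) = 0.6428
R1*R2 = 0.7660 + 0.6428*e12


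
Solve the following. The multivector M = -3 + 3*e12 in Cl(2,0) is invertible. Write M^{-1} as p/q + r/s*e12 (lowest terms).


M = -3 + 3*e12, where e12^2 = -1.
Since M commutes with its reverse ~M = a - b*e12, M * ~M = a^2 - b^2*e12^2 = a^2 + b^2.
So M^{-1} = ~M / (a^2 + b^2) = (a - b*e12)/(a^2 + b^2).
a^2 + b^2 = 9 + 9 = 18
Scalar part = -3/18 = -1/6
Bivector coeff = -3/18 = -1/6
M^{-1} = -1/6 - 1/6*e12


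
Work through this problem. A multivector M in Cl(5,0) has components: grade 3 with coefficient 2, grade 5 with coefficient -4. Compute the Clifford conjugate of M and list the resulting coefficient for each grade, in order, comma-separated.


Clifford conjugate sign for grade k: (-1)^(k(k+1)/2)
Grade 3: (-1)^(3*4/2) = (-1)^6 = 1, coeff 2 -> 2
Grade 5: (-1)^(5*6/2) = (-1)^15 = -1, coeff -4 -> 4
Conjugated coefficients: 2, 4


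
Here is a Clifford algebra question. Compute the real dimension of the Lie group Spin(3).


Spin(n) double-covers SO(n); both have Lie algebra so(n) of dimension n(n-1)/2.
n = 3
n(n-1) = 3 * 2 = 6
dim Spin(3) = 6/2 = 3


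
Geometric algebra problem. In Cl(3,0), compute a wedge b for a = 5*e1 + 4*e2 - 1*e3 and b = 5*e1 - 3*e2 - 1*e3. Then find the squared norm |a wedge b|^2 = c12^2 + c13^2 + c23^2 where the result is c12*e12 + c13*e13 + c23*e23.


a wedge b = (a1*b2 - a2*b1)*e12 + (a1*b3 - a3*b1)*e13 + (a2*b3 - a3*b2)*e23
e12 coeff: 5*(-3) - 4*5 = -15 - 20 = -35
e13 coeff: 5*(-1) - (-1)*5 = -5 - (-5) = 0
e23 coeff: 4*(-1) - (-1)*(-3) = -4 - 3 = -7
|a wedge b|^2 = (-35)^2 + 0^2 + (-7)^2
= 1225 + 0 + 49
= 1274


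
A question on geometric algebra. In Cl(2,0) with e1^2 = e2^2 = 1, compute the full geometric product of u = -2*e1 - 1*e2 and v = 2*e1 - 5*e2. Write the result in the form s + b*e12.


Expand: (-2*e1 - 1*e2)(2*e1 - 5*e2)
= (-2)*2*e1e1 + (-2)*(-5)*e1e2 + (-1)*2*e2e1 + (-1)*(-5)*e2e2
Using e1^2 = e2^2 = 1, e2e1 = -e1e2:
Scalar part s = (-2)*2 + (-1)*(-5) = -4 + 5 = 1
Bivector part b = (-2)*(-5) - (-1)*2 = 10 - (-2) = 12
uv = 1 + 12*e12


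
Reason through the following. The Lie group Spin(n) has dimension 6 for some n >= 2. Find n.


dim Spin(n) = dim so(n) = n(n-1)/2.
Solve n(n-1)/2 = 6, i.e. n^2 - n - 12 = 0.
Discriminant = 1 + 8*6 = 49
n = (1 + sqrt(49))/2 = (1 + 7)/2 = 4


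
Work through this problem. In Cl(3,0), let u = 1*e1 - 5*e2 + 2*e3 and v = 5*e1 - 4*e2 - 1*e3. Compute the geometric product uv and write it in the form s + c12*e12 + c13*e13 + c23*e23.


In Cl(3,0): e_i^2 = 1, e_ie_j = -e_je_i for i != j.
Scalar part = u . v = 1*5 + (-5)*(-4) + 2*(-1)
= 5 + 20 + (-2) = 23
e12 coeff = 1*(-4) - (-5)*5 = -4 - (-25) = 21
e13 coeff = 1*(-1) - 2*5 = -1 - 10 = -11
e23 coeff = (-5)*(-1) - 2*(-4) = 5 - (-8) = 13
uv = 23 + 21*e12 - 11*e13 + 13*e23


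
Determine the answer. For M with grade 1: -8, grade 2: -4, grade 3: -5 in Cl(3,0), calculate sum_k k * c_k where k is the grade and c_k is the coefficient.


Grade-weighted sum = sum of grade_k * coefficient_k
1*(-8) = -8
2*(-4) = -8
3*(-5) = -15
Total = -8 + (-8) + (-15) = -31


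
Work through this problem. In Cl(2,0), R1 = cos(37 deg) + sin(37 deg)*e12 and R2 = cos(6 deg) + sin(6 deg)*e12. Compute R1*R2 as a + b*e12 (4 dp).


Same-plane rotors commute and their half-angles add:
R1*R2 = cos(a1 + a2) + sin(a1 + a2)*e12.
a1 + a2 = 37 + 6 = 43 deg
cos(43 deg) = 0.7314
sin(43 deg) = 0.6820
R1*R2 = 0.7314 + 0.6820*e12


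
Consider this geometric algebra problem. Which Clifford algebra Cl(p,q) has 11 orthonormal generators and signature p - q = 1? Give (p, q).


We need p + q = 11 and p - q = 1.
Adding: 2p = 11 + 1 = 12, so p = 6.
Then q = 11 - 6 = 5.
(p, q) = (6, 5)


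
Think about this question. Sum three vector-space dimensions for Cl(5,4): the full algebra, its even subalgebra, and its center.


n = 5 + 4 = 9
Total dim = 2^9 = 512
Even subalgebra dim = 2^8 = 256
n is odd, so center dim = 2
Sum = 512 + 256 + 2 = 770


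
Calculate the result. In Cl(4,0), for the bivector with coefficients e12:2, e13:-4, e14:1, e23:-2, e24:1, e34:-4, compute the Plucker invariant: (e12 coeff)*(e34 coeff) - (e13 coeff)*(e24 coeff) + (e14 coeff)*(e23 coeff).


Plucker relation: af - be + cd
a*f = 2*(-4) = -8
b*e = (-4)*1 = -4
c*d = 1*(-2) = -2
af - be + cd = -8 - (-4) + (-2)
= -6
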